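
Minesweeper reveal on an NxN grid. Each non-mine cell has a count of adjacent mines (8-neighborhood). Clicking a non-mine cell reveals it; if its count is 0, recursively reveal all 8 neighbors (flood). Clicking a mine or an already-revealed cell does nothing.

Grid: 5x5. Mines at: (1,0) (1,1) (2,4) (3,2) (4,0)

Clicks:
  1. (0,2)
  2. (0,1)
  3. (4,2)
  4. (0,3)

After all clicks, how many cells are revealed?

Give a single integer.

Click 1 (0,2) count=1: revealed 1 new [(0,2)] -> total=1
Click 2 (0,1) count=2: revealed 1 new [(0,1)] -> total=2
Click 3 (4,2) count=1: revealed 1 new [(4,2)] -> total=3
Click 4 (0,3) count=0: revealed 5 new [(0,3) (0,4) (1,2) (1,3) (1,4)] -> total=8

Answer: 8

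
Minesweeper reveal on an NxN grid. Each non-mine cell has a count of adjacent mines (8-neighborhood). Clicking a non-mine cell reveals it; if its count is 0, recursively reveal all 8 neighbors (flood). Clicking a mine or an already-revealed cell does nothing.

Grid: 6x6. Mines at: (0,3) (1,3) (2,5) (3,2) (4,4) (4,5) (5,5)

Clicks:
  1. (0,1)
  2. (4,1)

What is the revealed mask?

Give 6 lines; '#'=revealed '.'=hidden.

Click 1 (0,1) count=0: revealed 19 new [(0,0) (0,1) (0,2) (1,0) (1,1) (1,2) (2,0) (2,1) (2,2) (3,0) (3,1) (4,0) (4,1) (4,2) (4,3) (5,0) (5,1) (5,2) (5,3)] -> total=19
Click 2 (4,1) count=1: revealed 0 new [(none)] -> total=19

Answer: ###...
###...
###...
##....
####..
####..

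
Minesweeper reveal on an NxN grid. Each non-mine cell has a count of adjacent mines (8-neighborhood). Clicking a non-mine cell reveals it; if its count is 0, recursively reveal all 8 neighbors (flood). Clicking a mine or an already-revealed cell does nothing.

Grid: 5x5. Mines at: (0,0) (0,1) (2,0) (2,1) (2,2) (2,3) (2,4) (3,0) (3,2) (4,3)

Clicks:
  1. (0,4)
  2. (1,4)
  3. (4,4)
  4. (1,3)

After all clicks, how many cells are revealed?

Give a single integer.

Answer: 7

Derivation:
Click 1 (0,4) count=0: revealed 6 new [(0,2) (0,3) (0,4) (1,2) (1,3) (1,4)] -> total=6
Click 2 (1,4) count=2: revealed 0 new [(none)] -> total=6
Click 3 (4,4) count=1: revealed 1 new [(4,4)] -> total=7
Click 4 (1,3) count=3: revealed 0 new [(none)] -> total=7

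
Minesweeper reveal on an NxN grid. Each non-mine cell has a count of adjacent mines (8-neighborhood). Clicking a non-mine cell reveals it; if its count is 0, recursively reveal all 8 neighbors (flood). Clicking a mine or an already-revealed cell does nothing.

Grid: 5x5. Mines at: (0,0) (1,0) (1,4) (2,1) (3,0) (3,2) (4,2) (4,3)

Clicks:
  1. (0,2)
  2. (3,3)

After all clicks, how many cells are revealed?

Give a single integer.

Answer: 7

Derivation:
Click 1 (0,2) count=0: revealed 6 new [(0,1) (0,2) (0,3) (1,1) (1,2) (1,3)] -> total=6
Click 2 (3,3) count=3: revealed 1 new [(3,3)] -> total=7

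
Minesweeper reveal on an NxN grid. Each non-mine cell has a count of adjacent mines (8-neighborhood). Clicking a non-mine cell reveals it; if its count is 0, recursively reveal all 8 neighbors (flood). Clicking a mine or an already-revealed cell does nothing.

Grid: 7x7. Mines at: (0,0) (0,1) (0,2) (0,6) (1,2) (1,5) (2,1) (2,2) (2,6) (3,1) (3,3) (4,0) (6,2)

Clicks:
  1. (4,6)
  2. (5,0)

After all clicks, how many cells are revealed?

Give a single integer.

Answer: 16

Derivation:
Click 1 (4,6) count=0: revealed 15 new [(3,4) (3,5) (3,6) (4,3) (4,4) (4,5) (4,6) (5,3) (5,4) (5,5) (5,6) (6,3) (6,4) (6,5) (6,6)] -> total=15
Click 2 (5,0) count=1: revealed 1 new [(5,0)] -> total=16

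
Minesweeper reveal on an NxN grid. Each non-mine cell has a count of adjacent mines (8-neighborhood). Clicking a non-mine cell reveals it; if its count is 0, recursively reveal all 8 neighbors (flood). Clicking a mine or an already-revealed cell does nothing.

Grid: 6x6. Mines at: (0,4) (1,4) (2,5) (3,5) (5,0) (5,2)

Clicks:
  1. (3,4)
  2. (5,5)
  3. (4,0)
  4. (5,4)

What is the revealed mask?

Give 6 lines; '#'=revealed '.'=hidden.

Answer: ......
......
......
....#.
#..###
...###

Derivation:
Click 1 (3,4) count=2: revealed 1 new [(3,4)] -> total=1
Click 2 (5,5) count=0: revealed 6 new [(4,3) (4,4) (4,5) (5,3) (5,4) (5,5)] -> total=7
Click 3 (4,0) count=1: revealed 1 new [(4,0)] -> total=8
Click 4 (5,4) count=0: revealed 0 new [(none)] -> total=8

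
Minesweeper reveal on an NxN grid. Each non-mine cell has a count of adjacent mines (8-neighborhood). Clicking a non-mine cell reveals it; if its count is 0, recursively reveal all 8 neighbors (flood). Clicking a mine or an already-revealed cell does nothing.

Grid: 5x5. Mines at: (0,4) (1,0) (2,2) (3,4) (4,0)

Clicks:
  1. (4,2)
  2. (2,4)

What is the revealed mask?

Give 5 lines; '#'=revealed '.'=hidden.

Answer: .....
.....
....#
.###.
.###.

Derivation:
Click 1 (4,2) count=0: revealed 6 new [(3,1) (3,2) (3,3) (4,1) (4,2) (4,3)] -> total=6
Click 2 (2,4) count=1: revealed 1 new [(2,4)] -> total=7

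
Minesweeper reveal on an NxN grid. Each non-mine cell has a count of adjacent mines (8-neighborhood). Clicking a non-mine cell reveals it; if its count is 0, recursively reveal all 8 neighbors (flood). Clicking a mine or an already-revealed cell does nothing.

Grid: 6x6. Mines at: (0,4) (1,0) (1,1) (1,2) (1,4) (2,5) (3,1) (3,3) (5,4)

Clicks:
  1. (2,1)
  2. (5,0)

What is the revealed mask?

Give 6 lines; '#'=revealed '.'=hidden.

Answer: ......
......
.#....
......
####..
####..

Derivation:
Click 1 (2,1) count=4: revealed 1 new [(2,1)] -> total=1
Click 2 (5,0) count=0: revealed 8 new [(4,0) (4,1) (4,2) (4,3) (5,0) (5,1) (5,2) (5,3)] -> total=9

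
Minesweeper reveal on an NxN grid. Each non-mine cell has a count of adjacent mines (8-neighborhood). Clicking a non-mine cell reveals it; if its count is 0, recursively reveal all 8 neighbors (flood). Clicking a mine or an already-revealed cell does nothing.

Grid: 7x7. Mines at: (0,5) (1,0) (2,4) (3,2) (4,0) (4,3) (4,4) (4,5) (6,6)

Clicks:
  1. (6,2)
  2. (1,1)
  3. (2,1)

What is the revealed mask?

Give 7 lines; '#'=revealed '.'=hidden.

Click 1 (6,2) count=0: revealed 12 new [(5,0) (5,1) (5,2) (5,3) (5,4) (5,5) (6,0) (6,1) (6,2) (6,3) (6,4) (6,5)] -> total=12
Click 2 (1,1) count=1: revealed 1 new [(1,1)] -> total=13
Click 3 (2,1) count=2: revealed 1 new [(2,1)] -> total=14

Answer: .......
.#.....
.#.....
.......
.......
######.
######.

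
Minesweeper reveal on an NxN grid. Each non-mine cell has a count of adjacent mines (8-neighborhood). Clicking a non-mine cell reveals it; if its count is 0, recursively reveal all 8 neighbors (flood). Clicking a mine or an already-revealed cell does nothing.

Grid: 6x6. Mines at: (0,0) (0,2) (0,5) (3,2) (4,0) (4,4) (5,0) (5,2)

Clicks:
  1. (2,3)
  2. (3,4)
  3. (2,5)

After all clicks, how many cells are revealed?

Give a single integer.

Click 1 (2,3) count=1: revealed 1 new [(2,3)] -> total=1
Click 2 (3,4) count=1: revealed 1 new [(3,4)] -> total=2
Click 3 (2,5) count=0: revealed 7 new [(1,3) (1,4) (1,5) (2,4) (2,5) (3,3) (3,5)] -> total=9

Answer: 9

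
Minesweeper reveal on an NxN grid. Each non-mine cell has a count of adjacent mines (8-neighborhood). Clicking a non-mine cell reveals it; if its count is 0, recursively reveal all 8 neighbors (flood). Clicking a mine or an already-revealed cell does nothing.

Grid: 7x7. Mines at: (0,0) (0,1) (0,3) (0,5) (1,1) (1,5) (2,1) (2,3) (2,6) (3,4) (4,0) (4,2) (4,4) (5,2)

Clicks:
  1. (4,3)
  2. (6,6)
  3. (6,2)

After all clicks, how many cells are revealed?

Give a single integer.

Click 1 (4,3) count=4: revealed 1 new [(4,3)] -> total=1
Click 2 (6,6) count=0: revealed 12 new [(3,5) (3,6) (4,5) (4,6) (5,3) (5,4) (5,5) (5,6) (6,3) (6,4) (6,5) (6,6)] -> total=13
Click 3 (6,2) count=1: revealed 1 new [(6,2)] -> total=14

Answer: 14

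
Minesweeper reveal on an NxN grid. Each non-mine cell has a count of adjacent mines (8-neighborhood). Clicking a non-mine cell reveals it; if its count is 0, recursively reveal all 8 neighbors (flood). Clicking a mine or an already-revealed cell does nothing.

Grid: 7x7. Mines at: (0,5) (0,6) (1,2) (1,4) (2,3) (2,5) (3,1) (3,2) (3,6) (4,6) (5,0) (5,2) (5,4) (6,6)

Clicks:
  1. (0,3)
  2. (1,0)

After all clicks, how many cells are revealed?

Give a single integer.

Click 1 (0,3) count=2: revealed 1 new [(0,3)] -> total=1
Click 2 (1,0) count=0: revealed 6 new [(0,0) (0,1) (1,0) (1,1) (2,0) (2,1)] -> total=7

Answer: 7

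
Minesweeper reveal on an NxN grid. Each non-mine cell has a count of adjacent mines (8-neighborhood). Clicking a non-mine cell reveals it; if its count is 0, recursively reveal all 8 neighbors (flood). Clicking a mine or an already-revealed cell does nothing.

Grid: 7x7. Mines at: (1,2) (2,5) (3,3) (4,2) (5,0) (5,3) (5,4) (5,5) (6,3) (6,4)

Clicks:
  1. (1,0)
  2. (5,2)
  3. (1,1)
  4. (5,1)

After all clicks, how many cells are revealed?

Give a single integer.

Answer: 12

Derivation:
Click 1 (1,0) count=0: revealed 10 new [(0,0) (0,1) (1,0) (1,1) (2,0) (2,1) (3,0) (3,1) (4,0) (4,1)] -> total=10
Click 2 (5,2) count=3: revealed 1 new [(5,2)] -> total=11
Click 3 (1,1) count=1: revealed 0 new [(none)] -> total=11
Click 4 (5,1) count=2: revealed 1 new [(5,1)] -> total=12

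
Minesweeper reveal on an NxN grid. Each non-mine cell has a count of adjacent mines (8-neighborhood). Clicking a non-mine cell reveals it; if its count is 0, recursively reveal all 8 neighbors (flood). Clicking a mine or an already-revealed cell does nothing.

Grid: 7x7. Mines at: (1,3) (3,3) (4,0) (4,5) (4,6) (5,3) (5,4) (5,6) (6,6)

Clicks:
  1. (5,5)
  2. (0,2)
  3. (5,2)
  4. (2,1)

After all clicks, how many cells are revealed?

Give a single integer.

Answer: 14

Derivation:
Click 1 (5,5) count=5: revealed 1 new [(5,5)] -> total=1
Click 2 (0,2) count=1: revealed 1 new [(0,2)] -> total=2
Click 3 (5,2) count=1: revealed 1 new [(5,2)] -> total=3
Click 4 (2,1) count=0: revealed 11 new [(0,0) (0,1) (1,0) (1,1) (1,2) (2,0) (2,1) (2,2) (3,0) (3,1) (3,2)] -> total=14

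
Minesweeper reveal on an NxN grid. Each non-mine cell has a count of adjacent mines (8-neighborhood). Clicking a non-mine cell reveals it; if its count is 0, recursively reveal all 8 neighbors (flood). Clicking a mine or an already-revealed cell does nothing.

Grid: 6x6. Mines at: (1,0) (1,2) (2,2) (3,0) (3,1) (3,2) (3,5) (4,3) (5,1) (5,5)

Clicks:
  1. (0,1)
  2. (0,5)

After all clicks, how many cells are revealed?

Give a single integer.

Answer: 10

Derivation:
Click 1 (0,1) count=2: revealed 1 new [(0,1)] -> total=1
Click 2 (0,5) count=0: revealed 9 new [(0,3) (0,4) (0,5) (1,3) (1,4) (1,5) (2,3) (2,4) (2,5)] -> total=10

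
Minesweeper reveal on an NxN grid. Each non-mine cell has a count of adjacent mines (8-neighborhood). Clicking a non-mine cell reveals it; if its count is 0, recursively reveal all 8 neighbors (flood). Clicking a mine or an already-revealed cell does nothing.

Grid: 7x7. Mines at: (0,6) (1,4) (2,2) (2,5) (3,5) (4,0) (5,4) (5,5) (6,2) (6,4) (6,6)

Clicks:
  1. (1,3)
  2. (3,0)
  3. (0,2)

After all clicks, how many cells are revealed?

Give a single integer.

Click 1 (1,3) count=2: revealed 1 new [(1,3)] -> total=1
Click 2 (3,0) count=1: revealed 1 new [(3,0)] -> total=2
Click 3 (0,2) count=0: revealed 10 new [(0,0) (0,1) (0,2) (0,3) (1,0) (1,1) (1,2) (2,0) (2,1) (3,1)] -> total=12

Answer: 12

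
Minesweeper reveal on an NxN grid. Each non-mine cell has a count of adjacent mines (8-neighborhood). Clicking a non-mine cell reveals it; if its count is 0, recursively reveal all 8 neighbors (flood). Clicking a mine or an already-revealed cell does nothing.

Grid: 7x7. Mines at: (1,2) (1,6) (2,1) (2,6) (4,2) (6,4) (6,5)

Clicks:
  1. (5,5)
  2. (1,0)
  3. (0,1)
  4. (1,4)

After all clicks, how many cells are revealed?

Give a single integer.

Click 1 (5,5) count=2: revealed 1 new [(5,5)] -> total=1
Click 2 (1,0) count=1: revealed 1 new [(1,0)] -> total=2
Click 3 (0,1) count=1: revealed 1 new [(0,1)] -> total=3
Click 4 (1,4) count=0: revealed 20 new [(0,3) (0,4) (0,5) (1,3) (1,4) (1,5) (2,3) (2,4) (2,5) (3,3) (3,4) (3,5) (3,6) (4,3) (4,4) (4,5) (4,6) (5,3) (5,4) (5,6)] -> total=23

Answer: 23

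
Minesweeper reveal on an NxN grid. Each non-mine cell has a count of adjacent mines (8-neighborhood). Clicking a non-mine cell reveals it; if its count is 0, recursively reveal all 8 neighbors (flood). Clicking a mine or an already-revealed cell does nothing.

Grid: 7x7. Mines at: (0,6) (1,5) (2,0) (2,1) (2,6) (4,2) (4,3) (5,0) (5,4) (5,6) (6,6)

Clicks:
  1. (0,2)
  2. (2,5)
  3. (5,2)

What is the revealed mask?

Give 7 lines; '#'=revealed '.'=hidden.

Click 1 (0,2) count=0: revealed 16 new [(0,0) (0,1) (0,2) (0,3) (0,4) (1,0) (1,1) (1,2) (1,3) (1,4) (2,2) (2,3) (2,4) (3,2) (3,3) (3,4)] -> total=16
Click 2 (2,5) count=2: revealed 1 new [(2,5)] -> total=17
Click 3 (5,2) count=2: revealed 1 new [(5,2)] -> total=18

Answer: #####..
#####..
..####.
..###..
.......
..#....
.......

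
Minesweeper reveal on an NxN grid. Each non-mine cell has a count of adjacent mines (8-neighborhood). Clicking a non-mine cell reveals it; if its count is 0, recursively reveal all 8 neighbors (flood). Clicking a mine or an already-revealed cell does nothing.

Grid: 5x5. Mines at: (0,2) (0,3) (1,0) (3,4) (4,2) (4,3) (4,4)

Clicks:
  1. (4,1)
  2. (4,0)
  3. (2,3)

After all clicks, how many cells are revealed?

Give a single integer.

Answer: 7

Derivation:
Click 1 (4,1) count=1: revealed 1 new [(4,1)] -> total=1
Click 2 (4,0) count=0: revealed 5 new [(2,0) (2,1) (3,0) (3,1) (4,0)] -> total=6
Click 3 (2,3) count=1: revealed 1 new [(2,3)] -> total=7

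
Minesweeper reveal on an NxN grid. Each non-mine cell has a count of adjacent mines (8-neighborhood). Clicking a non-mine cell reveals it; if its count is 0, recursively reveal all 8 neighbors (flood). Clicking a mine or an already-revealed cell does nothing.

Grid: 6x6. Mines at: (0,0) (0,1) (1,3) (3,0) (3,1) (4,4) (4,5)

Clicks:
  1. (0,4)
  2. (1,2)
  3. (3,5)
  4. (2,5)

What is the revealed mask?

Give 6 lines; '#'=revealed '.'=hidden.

Click 1 (0,4) count=1: revealed 1 new [(0,4)] -> total=1
Click 2 (1,2) count=2: revealed 1 new [(1,2)] -> total=2
Click 3 (3,5) count=2: revealed 1 new [(3,5)] -> total=3
Click 4 (2,5) count=0: revealed 6 new [(0,5) (1,4) (1,5) (2,4) (2,5) (3,4)] -> total=9

Answer: ....##
..#.##
....##
....##
......
......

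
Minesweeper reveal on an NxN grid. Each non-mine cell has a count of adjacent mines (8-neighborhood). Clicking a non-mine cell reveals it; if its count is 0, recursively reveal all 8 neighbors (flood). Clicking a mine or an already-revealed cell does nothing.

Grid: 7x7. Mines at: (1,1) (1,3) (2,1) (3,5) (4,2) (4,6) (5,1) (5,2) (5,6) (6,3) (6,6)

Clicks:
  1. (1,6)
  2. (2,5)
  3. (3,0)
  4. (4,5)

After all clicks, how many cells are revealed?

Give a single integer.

Answer: 11

Derivation:
Click 1 (1,6) count=0: revealed 9 new [(0,4) (0,5) (0,6) (1,4) (1,5) (1,6) (2,4) (2,5) (2,6)] -> total=9
Click 2 (2,5) count=1: revealed 0 new [(none)] -> total=9
Click 3 (3,0) count=1: revealed 1 new [(3,0)] -> total=10
Click 4 (4,5) count=3: revealed 1 new [(4,5)] -> total=11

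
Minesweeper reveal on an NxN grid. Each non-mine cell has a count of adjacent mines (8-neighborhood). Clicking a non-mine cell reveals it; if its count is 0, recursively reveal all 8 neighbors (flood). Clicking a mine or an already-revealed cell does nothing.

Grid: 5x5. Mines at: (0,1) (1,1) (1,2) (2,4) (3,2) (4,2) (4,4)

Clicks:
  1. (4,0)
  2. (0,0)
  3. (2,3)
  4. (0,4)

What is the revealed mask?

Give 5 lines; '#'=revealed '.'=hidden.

Answer: #..##
...##
##.#.
##...
##...

Derivation:
Click 1 (4,0) count=0: revealed 6 new [(2,0) (2,1) (3,0) (3,1) (4,0) (4,1)] -> total=6
Click 2 (0,0) count=2: revealed 1 new [(0,0)] -> total=7
Click 3 (2,3) count=3: revealed 1 new [(2,3)] -> total=8
Click 4 (0,4) count=0: revealed 4 new [(0,3) (0,4) (1,3) (1,4)] -> total=12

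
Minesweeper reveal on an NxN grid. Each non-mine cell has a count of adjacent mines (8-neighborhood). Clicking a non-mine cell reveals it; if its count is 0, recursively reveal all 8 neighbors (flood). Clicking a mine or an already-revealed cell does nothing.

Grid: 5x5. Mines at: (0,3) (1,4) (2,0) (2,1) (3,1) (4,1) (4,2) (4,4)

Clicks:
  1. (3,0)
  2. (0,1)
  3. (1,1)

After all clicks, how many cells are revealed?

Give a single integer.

Answer: 7

Derivation:
Click 1 (3,0) count=4: revealed 1 new [(3,0)] -> total=1
Click 2 (0,1) count=0: revealed 6 new [(0,0) (0,1) (0,2) (1,0) (1,1) (1,2)] -> total=7
Click 3 (1,1) count=2: revealed 0 new [(none)] -> total=7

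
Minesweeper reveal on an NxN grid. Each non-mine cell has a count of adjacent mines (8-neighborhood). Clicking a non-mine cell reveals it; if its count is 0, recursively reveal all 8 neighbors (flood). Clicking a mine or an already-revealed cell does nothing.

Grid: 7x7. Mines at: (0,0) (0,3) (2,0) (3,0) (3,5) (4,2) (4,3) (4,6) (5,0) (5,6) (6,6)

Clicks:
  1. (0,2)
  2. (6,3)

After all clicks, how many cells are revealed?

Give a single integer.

Click 1 (0,2) count=1: revealed 1 new [(0,2)] -> total=1
Click 2 (6,3) count=0: revealed 10 new [(5,1) (5,2) (5,3) (5,4) (5,5) (6,1) (6,2) (6,3) (6,4) (6,5)] -> total=11

Answer: 11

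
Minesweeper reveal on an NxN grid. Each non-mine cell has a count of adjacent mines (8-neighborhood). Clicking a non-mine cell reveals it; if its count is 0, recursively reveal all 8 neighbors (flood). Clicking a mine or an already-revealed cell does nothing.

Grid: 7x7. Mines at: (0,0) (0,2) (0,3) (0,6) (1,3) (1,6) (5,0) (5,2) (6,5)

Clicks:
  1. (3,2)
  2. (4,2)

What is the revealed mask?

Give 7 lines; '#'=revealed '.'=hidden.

Answer: .......
###....
#######
#######
#######
...####
.......

Derivation:
Click 1 (3,2) count=0: revealed 28 new [(1,0) (1,1) (1,2) (2,0) (2,1) (2,2) (2,3) (2,4) (2,5) (2,6) (3,0) (3,1) (3,2) (3,3) (3,4) (3,5) (3,6) (4,0) (4,1) (4,2) (4,3) (4,4) (4,5) (4,6) (5,3) (5,4) (5,5) (5,6)] -> total=28
Click 2 (4,2) count=1: revealed 0 new [(none)] -> total=28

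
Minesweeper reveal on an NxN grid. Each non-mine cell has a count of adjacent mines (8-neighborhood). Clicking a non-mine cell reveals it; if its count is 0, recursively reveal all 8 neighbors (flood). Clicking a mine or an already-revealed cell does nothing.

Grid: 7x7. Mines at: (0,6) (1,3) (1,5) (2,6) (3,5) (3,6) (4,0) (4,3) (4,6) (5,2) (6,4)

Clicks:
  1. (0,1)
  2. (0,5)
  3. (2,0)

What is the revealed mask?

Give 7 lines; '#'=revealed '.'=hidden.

Click 1 (0,1) count=0: revealed 12 new [(0,0) (0,1) (0,2) (1,0) (1,1) (1,2) (2,0) (2,1) (2,2) (3,0) (3,1) (3,2)] -> total=12
Click 2 (0,5) count=2: revealed 1 new [(0,5)] -> total=13
Click 3 (2,0) count=0: revealed 0 new [(none)] -> total=13

Answer: ###..#.
###....
###....
###....
.......
.......
.......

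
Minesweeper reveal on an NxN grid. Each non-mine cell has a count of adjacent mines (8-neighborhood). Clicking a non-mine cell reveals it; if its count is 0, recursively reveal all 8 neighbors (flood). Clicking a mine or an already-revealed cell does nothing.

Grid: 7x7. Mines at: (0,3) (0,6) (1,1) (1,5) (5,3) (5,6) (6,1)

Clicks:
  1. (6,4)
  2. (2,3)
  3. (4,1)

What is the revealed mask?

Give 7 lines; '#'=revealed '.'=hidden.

Click 1 (6,4) count=1: revealed 1 new [(6,4)] -> total=1
Click 2 (2,3) count=0: revealed 27 new [(1,2) (1,3) (1,4) (2,0) (2,1) (2,2) (2,3) (2,4) (2,5) (2,6) (3,0) (3,1) (3,2) (3,3) (3,4) (3,5) (3,6) (4,0) (4,1) (4,2) (4,3) (4,4) (4,5) (4,6) (5,0) (5,1) (5,2)] -> total=28
Click 3 (4,1) count=0: revealed 0 new [(none)] -> total=28

Answer: .......
..###..
#######
#######
#######
###....
....#..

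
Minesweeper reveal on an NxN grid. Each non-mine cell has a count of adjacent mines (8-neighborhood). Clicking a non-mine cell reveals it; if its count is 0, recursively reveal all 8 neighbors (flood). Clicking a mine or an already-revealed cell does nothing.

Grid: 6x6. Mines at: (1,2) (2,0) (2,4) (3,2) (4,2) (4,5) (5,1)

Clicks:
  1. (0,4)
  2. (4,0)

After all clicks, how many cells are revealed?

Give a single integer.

Click 1 (0,4) count=0: revealed 6 new [(0,3) (0,4) (0,5) (1,3) (1,4) (1,5)] -> total=6
Click 2 (4,0) count=1: revealed 1 new [(4,0)] -> total=7

Answer: 7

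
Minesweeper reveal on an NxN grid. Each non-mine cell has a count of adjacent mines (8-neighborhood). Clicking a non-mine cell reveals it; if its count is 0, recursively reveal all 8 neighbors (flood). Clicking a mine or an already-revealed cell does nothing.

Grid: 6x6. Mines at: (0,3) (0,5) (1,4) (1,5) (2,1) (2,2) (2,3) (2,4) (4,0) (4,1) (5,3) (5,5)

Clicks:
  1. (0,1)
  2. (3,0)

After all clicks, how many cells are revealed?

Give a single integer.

Click 1 (0,1) count=0: revealed 6 new [(0,0) (0,1) (0,2) (1,0) (1,1) (1,2)] -> total=6
Click 2 (3,0) count=3: revealed 1 new [(3,0)] -> total=7

Answer: 7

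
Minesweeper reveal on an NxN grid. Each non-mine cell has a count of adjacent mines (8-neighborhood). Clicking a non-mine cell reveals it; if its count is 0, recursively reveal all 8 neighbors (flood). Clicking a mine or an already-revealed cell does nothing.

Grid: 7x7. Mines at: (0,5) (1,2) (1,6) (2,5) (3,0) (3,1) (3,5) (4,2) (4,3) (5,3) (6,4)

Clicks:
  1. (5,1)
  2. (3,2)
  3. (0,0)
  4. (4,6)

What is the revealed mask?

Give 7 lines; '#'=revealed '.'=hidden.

Answer: ##.....
##.....
##.....
..#....
......#
.#.....
.......

Derivation:
Click 1 (5,1) count=1: revealed 1 new [(5,1)] -> total=1
Click 2 (3,2) count=3: revealed 1 new [(3,2)] -> total=2
Click 3 (0,0) count=0: revealed 6 new [(0,0) (0,1) (1,0) (1,1) (2,0) (2,1)] -> total=8
Click 4 (4,6) count=1: revealed 1 new [(4,6)] -> total=9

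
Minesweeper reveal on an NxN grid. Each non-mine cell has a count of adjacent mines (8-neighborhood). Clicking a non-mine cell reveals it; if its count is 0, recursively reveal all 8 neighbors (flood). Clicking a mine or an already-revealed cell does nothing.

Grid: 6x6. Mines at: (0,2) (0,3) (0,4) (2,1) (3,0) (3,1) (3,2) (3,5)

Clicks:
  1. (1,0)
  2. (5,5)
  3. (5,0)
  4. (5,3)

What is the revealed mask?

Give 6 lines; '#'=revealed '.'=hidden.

Click 1 (1,0) count=1: revealed 1 new [(1,0)] -> total=1
Click 2 (5,5) count=0: revealed 12 new [(4,0) (4,1) (4,2) (4,3) (4,4) (4,5) (5,0) (5,1) (5,2) (5,3) (5,4) (5,5)] -> total=13
Click 3 (5,0) count=0: revealed 0 new [(none)] -> total=13
Click 4 (5,3) count=0: revealed 0 new [(none)] -> total=13

Answer: ......
#.....
......
......
######
######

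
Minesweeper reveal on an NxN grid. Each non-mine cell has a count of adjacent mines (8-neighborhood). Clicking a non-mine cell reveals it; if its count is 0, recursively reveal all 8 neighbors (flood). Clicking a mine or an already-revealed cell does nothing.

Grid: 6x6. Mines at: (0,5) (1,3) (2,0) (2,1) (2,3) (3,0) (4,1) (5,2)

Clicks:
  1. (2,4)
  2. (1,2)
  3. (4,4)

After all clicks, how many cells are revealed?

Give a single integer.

Answer: 14

Derivation:
Click 1 (2,4) count=2: revealed 1 new [(2,4)] -> total=1
Click 2 (1,2) count=3: revealed 1 new [(1,2)] -> total=2
Click 3 (4,4) count=0: revealed 12 new [(1,4) (1,5) (2,5) (3,3) (3,4) (3,5) (4,3) (4,4) (4,5) (5,3) (5,4) (5,5)] -> total=14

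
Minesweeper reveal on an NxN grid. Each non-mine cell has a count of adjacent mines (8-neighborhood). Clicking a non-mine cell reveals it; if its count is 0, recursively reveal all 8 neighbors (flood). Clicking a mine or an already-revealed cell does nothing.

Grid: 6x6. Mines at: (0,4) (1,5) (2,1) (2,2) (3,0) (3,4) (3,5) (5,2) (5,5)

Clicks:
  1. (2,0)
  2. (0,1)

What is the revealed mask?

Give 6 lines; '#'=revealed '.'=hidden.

Answer: ####..
####..
#.....
......
......
......

Derivation:
Click 1 (2,0) count=2: revealed 1 new [(2,0)] -> total=1
Click 2 (0,1) count=0: revealed 8 new [(0,0) (0,1) (0,2) (0,3) (1,0) (1,1) (1,2) (1,3)] -> total=9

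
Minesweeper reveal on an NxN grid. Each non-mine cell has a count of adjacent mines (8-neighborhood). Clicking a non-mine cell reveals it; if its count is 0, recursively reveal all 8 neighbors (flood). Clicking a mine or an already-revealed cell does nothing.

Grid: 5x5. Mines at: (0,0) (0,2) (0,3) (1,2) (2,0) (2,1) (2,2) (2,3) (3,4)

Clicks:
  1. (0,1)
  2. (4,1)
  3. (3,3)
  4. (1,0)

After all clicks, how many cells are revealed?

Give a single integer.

Answer: 10

Derivation:
Click 1 (0,1) count=3: revealed 1 new [(0,1)] -> total=1
Click 2 (4,1) count=0: revealed 8 new [(3,0) (3,1) (3,2) (3,3) (4,0) (4,1) (4,2) (4,3)] -> total=9
Click 3 (3,3) count=3: revealed 0 new [(none)] -> total=9
Click 4 (1,0) count=3: revealed 1 new [(1,0)] -> total=10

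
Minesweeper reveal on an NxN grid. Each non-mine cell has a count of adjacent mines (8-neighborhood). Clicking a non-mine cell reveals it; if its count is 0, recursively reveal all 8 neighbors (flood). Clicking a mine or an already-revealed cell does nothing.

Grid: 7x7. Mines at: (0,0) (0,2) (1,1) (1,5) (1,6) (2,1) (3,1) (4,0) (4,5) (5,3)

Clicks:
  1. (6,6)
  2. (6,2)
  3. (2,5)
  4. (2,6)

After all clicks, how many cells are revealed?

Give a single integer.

Click 1 (6,6) count=0: revealed 6 new [(5,4) (5,5) (5,6) (6,4) (6,5) (6,6)] -> total=6
Click 2 (6,2) count=1: revealed 1 new [(6,2)] -> total=7
Click 3 (2,5) count=2: revealed 1 new [(2,5)] -> total=8
Click 4 (2,6) count=2: revealed 1 new [(2,6)] -> total=9

Answer: 9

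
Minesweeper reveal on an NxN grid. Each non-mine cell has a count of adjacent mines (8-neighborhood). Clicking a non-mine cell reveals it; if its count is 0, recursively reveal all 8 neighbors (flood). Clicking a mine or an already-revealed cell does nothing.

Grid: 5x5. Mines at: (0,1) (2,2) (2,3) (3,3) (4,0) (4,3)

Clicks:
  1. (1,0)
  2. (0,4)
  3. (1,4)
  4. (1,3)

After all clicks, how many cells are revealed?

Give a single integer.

Answer: 7

Derivation:
Click 1 (1,0) count=1: revealed 1 new [(1,0)] -> total=1
Click 2 (0,4) count=0: revealed 6 new [(0,2) (0,3) (0,4) (1,2) (1,3) (1,4)] -> total=7
Click 3 (1,4) count=1: revealed 0 new [(none)] -> total=7
Click 4 (1,3) count=2: revealed 0 new [(none)] -> total=7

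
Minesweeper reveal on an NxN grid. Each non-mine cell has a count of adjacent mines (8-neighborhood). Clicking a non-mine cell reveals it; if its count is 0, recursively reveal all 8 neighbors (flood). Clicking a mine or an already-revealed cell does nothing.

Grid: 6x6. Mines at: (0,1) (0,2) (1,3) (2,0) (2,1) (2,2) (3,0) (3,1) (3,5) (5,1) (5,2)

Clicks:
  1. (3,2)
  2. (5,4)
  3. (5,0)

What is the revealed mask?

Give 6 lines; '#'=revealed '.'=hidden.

Click 1 (3,2) count=3: revealed 1 new [(3,2)] -> total=1
Click 2 (5,4) count=0: revealed 6 new [(4,3) (4,4) (4,5) (5,3) (5,4) (5,5)] -> total=7
Click 3 (5,0) count=1: revealed 1 new [(5,0)] -> total=8

Answer: ......
......
......
..#...
...###
#..###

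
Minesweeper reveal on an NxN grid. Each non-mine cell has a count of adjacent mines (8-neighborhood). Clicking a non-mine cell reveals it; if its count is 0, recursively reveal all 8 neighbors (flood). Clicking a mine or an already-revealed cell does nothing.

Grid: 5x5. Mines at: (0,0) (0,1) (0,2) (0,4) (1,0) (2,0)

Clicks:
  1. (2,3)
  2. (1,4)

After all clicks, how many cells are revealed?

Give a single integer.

Click 1 (2,3) count=0: revealed 18 new [(1,1) (1,2) (1,3) (1,4) (2,1) (2,2) (2,3) (2,4) (3,0) (3,1) (3,2) (3,3) (3,4) (4,0) (4,1) (4,2) (4,3) (4,4)] -> total=18
Click 2 (1,4) count=1: revealed 0 new [(none)] -> total=18

Answer: 18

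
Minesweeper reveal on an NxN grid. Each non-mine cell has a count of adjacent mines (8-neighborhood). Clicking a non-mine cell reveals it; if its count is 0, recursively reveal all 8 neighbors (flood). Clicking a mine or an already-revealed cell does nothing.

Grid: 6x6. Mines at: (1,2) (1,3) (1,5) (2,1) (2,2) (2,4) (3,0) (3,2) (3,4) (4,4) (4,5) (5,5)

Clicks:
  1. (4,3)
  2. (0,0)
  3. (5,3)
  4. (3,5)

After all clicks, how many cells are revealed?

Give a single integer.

Answer: 7

Derivation:
Click 1 (4,3) count=3: revealed 1 new [(4,3)] -> total=1
Click 2 (0,0) count=0: revealed 4 new [(0,0) (0,1) (1,0) (1,1)] -> total=5
Click 3 (5,3) count=1: revealed 1 new [(5,3)] -> total=6
Click 4 (3,5) count=4: revealed 1 new [(3,5)] -> total=7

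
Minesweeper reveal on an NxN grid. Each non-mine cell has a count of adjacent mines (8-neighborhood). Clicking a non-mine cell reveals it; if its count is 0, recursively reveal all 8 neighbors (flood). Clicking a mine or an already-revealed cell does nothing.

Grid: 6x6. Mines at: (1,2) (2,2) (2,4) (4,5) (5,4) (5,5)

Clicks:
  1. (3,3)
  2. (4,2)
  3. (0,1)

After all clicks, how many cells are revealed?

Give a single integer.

Answer: 18

Derivation:
Click 1 (3,3) count=2: revealed 1 new [(3,3)] -> total=1
Click 2 (4,2) count=0: revealed 17 new [(0,0) (0,1) (1,0) (1,1) (2,0) (2,1) (3,0) (3,1) (3,2) (4,0) (4,1) (4,2) (4,3) (5,0) (5,1) (5,2) (5,3)] -> total=18
Click 3 (0,1) count=1: revealed 0 new [(none)] -> total=18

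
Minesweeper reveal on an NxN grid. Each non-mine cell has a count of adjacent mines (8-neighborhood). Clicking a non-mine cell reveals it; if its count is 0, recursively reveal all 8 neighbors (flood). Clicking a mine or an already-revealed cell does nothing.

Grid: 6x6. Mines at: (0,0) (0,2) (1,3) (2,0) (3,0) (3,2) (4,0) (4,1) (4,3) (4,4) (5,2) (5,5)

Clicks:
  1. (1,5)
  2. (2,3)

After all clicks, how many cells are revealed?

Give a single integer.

Click 1 (1,5) count=0: revealed 8 new [(0,4) (0,5) (1,4) (1,5) (2,4) (2,5) (3,4) (3,5)] -> total=8
Click 2 (2,3) count=2: revealed 1 new [(2,3)] -> total=9

Answer: 9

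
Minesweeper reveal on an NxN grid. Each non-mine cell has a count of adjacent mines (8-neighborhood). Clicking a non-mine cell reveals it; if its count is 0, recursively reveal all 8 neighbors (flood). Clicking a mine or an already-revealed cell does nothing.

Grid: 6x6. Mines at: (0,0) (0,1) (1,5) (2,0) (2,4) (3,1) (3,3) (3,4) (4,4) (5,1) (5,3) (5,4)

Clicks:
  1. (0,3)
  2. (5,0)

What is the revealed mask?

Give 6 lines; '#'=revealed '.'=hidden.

Click 1 (0,3) count=0: revealed 6 new [(0,2) (0,3) (0,4) (1,2) (1,3) (1,4)] -> total=6
Click 2 (5,0) count=1: revealed 1 new [(5,0)] -> total=7

Answer: ..###.
..###.
......
......
......
#.....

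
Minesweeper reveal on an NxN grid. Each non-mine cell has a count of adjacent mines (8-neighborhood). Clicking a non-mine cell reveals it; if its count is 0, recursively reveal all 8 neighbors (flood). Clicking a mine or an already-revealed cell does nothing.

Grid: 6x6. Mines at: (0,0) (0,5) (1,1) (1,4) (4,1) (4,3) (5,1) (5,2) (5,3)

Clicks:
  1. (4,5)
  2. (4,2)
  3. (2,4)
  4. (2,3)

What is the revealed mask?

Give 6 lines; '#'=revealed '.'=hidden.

Click 1 (4,5) count=0: revealed 8 new [(2,4) (2,5) (3,4) (3,5) (4,4) (4,5) (5,4) (5,5)] -> total=8
Click 2 (4,2) count=5: revealed 1 new [(4,2)] -> total=9
Click 3 (2,4) count=1: revealed 0 new [(none)] -> total=9
Click 4 (2,3) count=1: revealed 1 new [(2,3)] -> total=10

Answer: ......
......
...###
....##
..#.##
....##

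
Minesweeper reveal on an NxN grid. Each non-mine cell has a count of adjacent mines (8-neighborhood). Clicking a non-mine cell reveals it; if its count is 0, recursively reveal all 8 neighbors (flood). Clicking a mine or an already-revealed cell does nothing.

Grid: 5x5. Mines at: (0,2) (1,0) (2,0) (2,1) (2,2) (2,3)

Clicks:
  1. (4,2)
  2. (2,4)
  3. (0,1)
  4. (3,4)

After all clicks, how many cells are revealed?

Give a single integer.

Answer: 12

Derivation:
Click 1 (4,2) count=0: revealed 10 new [(3,0) (3,1) (3,2) (3,3) (3,4) (4,0) (4,1) (4,2) (4,3) (4,4)] -> total=10
Click 2 (2,4) count=1: revealed 1 new [(2,4)] -> total=11
Click 3 (0,1) count=2: revealed 1 new [(0,1)] -> total=12
Click 4 (3,4) count=1: revealed 0 new [(none)] -> total=12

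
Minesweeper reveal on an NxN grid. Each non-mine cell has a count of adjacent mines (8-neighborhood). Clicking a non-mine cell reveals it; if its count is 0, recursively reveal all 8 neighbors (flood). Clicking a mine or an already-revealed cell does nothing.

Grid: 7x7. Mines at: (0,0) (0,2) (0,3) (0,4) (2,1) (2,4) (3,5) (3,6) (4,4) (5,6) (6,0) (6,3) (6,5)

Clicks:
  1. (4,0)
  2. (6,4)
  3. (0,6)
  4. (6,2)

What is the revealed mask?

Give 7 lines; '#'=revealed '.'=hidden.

Click 1 (4,0) count=0: revealed 12 new [(3,0) (3,1) (3,2) (3,3) (4,0) (4,1) (4,2) (4,3) (5,0) (5,1) (5,2) (5,3)] -> total=12
Click 2 (6,4) count=2: revealed 1 new [(6,4)] -> total=13
Click 3 (0,6) count=0: revealed 6 new [(0,5) (0,6) (1,5) (1,6) (2,5) (2,6)] -> total=19
Click 4 (6,2) count=1: revealed 1 new [(6,2)] -> total=20

Answer: .....##
.....##
.....##
####...
####...
####...
..#.#..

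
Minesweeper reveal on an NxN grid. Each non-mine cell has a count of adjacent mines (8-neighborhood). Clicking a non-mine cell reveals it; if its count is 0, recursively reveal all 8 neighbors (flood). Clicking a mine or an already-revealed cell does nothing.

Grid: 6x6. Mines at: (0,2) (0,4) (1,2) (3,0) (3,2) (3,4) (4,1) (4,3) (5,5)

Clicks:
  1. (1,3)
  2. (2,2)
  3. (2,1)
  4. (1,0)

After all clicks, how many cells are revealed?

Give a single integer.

Click 1 (1,3) count=3: revealed 1 new [(1,3)] -> total=1
Click 2 (2,2) count=2: revealed 1 new [(2,2)] -> total=2
Click 3 (2,1) count=3: revealed 1 new [(2,1)] -> total=3
Click 4 (1,0) count=0: revealed 5 new [(0,0) (0,1) (1,0) (1,1) (2,0)] -> total=8

Answer: 8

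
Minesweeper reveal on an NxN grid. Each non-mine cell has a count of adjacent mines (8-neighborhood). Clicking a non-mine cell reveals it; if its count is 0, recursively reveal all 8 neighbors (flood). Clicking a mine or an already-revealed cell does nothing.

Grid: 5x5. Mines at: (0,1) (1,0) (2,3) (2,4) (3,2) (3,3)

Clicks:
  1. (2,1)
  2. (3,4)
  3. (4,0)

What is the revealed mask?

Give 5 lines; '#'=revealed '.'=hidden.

Click 1 (2,1) count=2: revealed 1 new [(2,1)] -> total=1
Click 2 (3,4) count=3: revealed 1 new [(3,4)] -> total=2
Click 3 (4,0) count=0: revealed 5 new [(2,0) (3,0) (3,1) (4,0) (4,1)] -> total=7

Answer: .....
.....
##...
##..#
##...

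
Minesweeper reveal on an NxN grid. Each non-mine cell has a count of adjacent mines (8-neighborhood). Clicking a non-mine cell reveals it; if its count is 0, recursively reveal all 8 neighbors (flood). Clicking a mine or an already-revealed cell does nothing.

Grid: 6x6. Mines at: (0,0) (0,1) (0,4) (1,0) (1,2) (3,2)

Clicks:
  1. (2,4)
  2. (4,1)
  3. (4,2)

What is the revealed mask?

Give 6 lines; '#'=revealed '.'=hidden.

Answer: ......
...###
##.###
##.###
######
######

Derivation:
Click 1 (2,4) count=0: revealed 25 new [(1,3) (1,4) (1,5) (2,0) (2,1) (2,3) (2,4) (2,5) (3,0) (3,1) (3,3) (3,4) (3,5) (4,0) (4,1) (4,2) (4,3) (4,4) (4,5) (5,0) (5,1) (5,2) (5,3) (5,4) (5,5)] -> total=25
Click 2 (4,1) count=1: revealed 0 new [(none)] -> total=25
Click 3 (4,2) count=1: revealed 0 new [(none)] -> total=25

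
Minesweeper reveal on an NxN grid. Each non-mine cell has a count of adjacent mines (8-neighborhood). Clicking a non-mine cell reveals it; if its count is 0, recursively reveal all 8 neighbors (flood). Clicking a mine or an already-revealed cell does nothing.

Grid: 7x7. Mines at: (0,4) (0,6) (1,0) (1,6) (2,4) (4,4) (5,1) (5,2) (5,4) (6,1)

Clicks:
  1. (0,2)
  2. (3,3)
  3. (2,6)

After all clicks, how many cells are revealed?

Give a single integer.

Answer: 19

Derivation:
Click 1 (0,2) count=0: revealed 18 new [(0,1) (0,2) (0,3) (1,1) (1,2) (1,3) (2,0) (2,1) (2,2) (2,3) (3,0) (3,1) (3,2) (3,3) (4,0) (4,1) (4,2) (4,3)] -> total=18
Click 2 (3,3) count=2: revealed 0 new [(none)] -> total=18
Click 3 (2,6) count=1: revealed 1 new [(2,6)] -> total=19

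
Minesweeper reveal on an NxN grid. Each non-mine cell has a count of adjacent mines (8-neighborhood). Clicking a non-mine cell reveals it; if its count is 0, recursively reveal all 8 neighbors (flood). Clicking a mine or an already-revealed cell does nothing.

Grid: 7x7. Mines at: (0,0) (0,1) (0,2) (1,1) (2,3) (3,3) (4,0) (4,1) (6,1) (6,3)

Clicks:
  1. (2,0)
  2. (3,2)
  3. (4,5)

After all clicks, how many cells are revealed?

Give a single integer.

Answer: 25

Derivation:
Click 1 (2,0) count=1: revealed 1 new [(2,0)] -> total=1
Click 2 (3,2) count=3: revealed 1 new [(3,2)] -> total=2
Click 3 (4,5) count=0: revealed 23 new [(0,3) (0,4) (0,5) (0,6) (1,3) (1,4) (1,5) (1,6) (2,4) (2,5) (2,6) (3,4) (3,5) (3,6) (4,4) (4,5) (4,6) (5,4) (5,5) (5,6) (6,4) (6,5) (6,6)] -> total=25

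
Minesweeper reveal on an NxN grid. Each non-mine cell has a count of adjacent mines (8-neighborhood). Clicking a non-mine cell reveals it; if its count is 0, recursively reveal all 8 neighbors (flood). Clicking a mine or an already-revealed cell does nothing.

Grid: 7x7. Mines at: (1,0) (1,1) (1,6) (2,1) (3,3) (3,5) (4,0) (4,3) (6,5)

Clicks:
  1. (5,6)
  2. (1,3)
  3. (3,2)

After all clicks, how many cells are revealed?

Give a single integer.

Click 1 (5,6) count=1: revealed 1 new [(5,6)] -> total=1
Click 2 (1,3) count=0: revealed 12 new [(0,2) (0,3) (0,4) (0,5) (1,2) (1,3) (1,4) (1,5) (2,2) (2,3) (2,4) (2,5)] -> total=13
Click 3 (3,2) count=3: revealed 1 new [(3,2)] -> total=14

Answer: 14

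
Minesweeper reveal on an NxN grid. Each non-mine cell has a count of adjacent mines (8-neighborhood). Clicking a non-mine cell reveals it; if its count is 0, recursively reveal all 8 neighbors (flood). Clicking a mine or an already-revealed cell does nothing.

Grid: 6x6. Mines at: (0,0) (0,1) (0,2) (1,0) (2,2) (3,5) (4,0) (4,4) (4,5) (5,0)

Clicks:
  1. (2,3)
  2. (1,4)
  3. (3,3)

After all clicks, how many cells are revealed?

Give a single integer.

Answer: 10

Derivation:
Click 1 (2,3) count=1: revealed 1 new [(2,3)] -> total=1
Click 2 (1,4) count=0: revealed 8 new [(0,3) (0,4) (0,5) (1,3) (1,4) (1,5) (2,4) (2,5)] -> total=9
Click 3 (3,3) count=2: revealed 1 new [(3,3)] -> total=10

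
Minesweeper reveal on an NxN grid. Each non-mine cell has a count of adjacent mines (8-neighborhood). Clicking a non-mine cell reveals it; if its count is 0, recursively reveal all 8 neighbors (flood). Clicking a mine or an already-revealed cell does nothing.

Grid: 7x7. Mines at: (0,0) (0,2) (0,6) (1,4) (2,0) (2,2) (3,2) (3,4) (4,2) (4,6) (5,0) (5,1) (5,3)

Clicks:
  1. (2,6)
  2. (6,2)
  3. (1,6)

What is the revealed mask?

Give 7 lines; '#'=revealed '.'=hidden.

Answer: .......
.....##
.....##
.....##
.......
.......
..#....

Derivation:
Click 1 (2,6) count=0: revealed 6 new [(1,5) (1,6) (2,5) (2,6) (3,5) (3,6)] -> total=6
Click 2 (6,2) count=2: revealed 1 new [(6,2)] -> total=7
Click 3 (1,6) count=1: revealed 0 new [(none)] -> total=7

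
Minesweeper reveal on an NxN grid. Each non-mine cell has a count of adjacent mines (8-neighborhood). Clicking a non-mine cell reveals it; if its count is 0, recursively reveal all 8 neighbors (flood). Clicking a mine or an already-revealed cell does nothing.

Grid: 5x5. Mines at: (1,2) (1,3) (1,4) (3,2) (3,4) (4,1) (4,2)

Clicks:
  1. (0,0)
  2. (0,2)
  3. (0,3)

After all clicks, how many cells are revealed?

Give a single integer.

Click 1 (0,0) count=0: revealed 8 new [(0,0) (0,1) (1,0) (1,1) (2,0) (2,1) (3,0) (3,1)] -> total=8
Click 2 (0,2) count=2: revealed 1 new [(0,2)] -> total=9
Click 3 (0,3) count=3: revealed 1 new [(0,3)] -> total=10

Answer: 10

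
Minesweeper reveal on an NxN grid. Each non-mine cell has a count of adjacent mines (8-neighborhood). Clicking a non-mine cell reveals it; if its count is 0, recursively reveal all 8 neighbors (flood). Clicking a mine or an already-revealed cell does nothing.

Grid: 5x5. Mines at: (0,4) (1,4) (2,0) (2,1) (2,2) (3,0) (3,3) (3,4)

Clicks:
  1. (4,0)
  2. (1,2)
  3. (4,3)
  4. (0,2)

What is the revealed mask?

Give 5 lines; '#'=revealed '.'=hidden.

Answer: ####.
####.
.....
.....
#..#.

Derivation:
Click 1 (4,0) count=1: revealed 1 new [(4,0)] -> total=1
Click 2 (1,2) count=2: revealed 1 new [(1,2)] -> total=2
Click 3 (4,3) count=2: revealed 1 new [(4,3)] -> total=3
Click 4 (0,2) count=0: revealed 7 new [(0,0) (0,1) (0,2) (0,3) (1,0) (1,1) (1,3)] -> total=10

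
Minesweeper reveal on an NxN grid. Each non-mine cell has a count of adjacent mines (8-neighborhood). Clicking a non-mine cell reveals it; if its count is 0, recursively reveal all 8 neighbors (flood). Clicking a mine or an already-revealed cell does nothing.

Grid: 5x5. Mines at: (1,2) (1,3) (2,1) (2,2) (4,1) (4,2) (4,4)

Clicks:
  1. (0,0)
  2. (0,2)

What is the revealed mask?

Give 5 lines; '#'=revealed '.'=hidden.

Answer: ###..
##...
.....
.....
.....

Derivation:
Click 1 (0,0) count=0: revealed 4 new [(0,0) (0,1) (1,0) (1,1)] -> total=4
Click 2 (0,2) count=2: revealed 1 new [(0,2)] -> total=5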